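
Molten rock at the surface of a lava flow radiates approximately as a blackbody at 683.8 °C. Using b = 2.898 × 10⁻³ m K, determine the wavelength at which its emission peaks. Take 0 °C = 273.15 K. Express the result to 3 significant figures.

T = 683.8 °C + 273.15 = 956.95 K.
Wien's displacement law: λ_max = b/T = (2.898×10⁻³ m·K)/(956.95 K) = 3.028×10⁻⁶ m.
That is 3.03 μm, in the infrared range.

λ_max ≈ 3.03 μm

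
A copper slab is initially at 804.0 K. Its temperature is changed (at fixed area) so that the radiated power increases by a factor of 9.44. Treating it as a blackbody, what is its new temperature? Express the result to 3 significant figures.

T₂ ≈ 1.41×10³ K

P ∝ T⁴, so T₂/T₁ = (P₂/P₁)^(1/4) = (9.44)^(1/4) = 1.75284.
T₂ = 804.0 × 1.75284 = 1.41×10³ K.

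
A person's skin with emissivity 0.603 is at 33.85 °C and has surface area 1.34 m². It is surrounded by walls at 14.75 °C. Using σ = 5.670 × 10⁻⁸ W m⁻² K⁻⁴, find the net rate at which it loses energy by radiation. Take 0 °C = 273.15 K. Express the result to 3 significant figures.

T = 33.85 °C + 273.15 = 307.00 K.
Surroundings: T = 14.75 °C + 273.15 = 287.90 K.
Area A = 1.34 m².
Net radiated power P_net = εσA(T⁴ − T₀⁴) = 0.603×5.670×10⁻⁸×1.34×(307.00⁴ − 287.90⁴).
T⁴ − T₀⁴ = 8.88287×10⁹ − 6.87016×10⁹ = 2.01271×10⁹ K⁴, so P_net = 92.2 W.

Net loss ≈ 92.2 W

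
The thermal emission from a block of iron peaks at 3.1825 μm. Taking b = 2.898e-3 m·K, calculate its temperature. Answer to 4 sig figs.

T ≈ 910.6 K

Wien's law gives T = b/λ_max = (2.898×10⁻³ m·K)/(3.1825×10⁻⁶ m) = 910.6 K.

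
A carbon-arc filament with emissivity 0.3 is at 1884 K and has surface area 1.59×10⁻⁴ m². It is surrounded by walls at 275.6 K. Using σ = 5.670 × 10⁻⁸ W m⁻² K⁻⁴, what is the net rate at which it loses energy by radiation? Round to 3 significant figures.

Area A = 1.59×10⁻⁴ m².
Net radiated power P_net = εσA(T⁴ − T₀⁴) = 0.3×5.670×10⁻⁸×1.59×10⁻⁴×(1884⁴ − 275.6⁴).
T⁴ − T₀⁴ = 1.25986×10¹³ − 5.76922×10⁹ = 1.25928×10¹³ K⁴, so P_net = 34.1 W.

Net loss ≈ 34.1 W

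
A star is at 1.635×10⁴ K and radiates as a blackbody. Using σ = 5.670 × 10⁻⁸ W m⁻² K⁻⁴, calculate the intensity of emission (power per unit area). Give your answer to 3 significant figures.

Stefan–Boltzmann: I = σT⁴ = 5.670×10⁻⁸ × (1.635×10⁴)⁴ = 4.05×10⁹ W/m².

I ≈ 4.05×10⁹ W/m²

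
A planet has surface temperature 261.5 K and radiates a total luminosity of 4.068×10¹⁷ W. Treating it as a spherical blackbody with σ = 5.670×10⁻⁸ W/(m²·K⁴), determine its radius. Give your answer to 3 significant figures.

L = 4πR²σT⁴ ⇒ R = √(L/(4πσT⁴)).
σT⁴ = 265.137 W/m², so R = √(4.068×10¹⁷/(4π×265.137)) = 1.10×10⁷ m.

R ≈ 1.10×10⁷ m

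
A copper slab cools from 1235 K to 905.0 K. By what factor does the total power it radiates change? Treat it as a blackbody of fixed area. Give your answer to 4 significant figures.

P ∝ T⁴, so P₂/P₁ = (T₂/T₁)⁴ = (905.0/1235)⁴ = (0.732794)⁴ = 0.2884.

P₂/P₁ ≈ 0.2884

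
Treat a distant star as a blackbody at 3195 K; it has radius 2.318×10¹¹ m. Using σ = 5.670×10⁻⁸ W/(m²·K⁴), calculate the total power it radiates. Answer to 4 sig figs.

P ≈ 3.989×10³⁰ W

Surface area A = 4πR² = 4π(2.318×10¹¹ m)² = 6.75207×10²³ m².
P = σAT⁴ = 5.670×10⁻⁸ × 6.75207×10²³ × (3195)⁴ = 3.989×10³⁰ W.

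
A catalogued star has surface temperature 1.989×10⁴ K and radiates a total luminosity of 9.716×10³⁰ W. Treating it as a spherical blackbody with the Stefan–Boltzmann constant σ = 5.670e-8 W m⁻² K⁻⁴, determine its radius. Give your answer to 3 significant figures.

R ≈ 9.33×10⁹ m

L = 4πR²σT⁴ ⇒ R = √(L/(4πσT⁴)).
σT⁴ = 8.87406×10⁹ W/m², so R = √(9.716×10³⁰/(4π×8.87406×10⁹)) = 9.33×10⁹ m.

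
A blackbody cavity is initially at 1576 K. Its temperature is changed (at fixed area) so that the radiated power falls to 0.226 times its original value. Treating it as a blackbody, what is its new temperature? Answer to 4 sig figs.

T₂ ≈ 1087 K

P ∝ T⁴, so T₂/T₁ = (P₂/P₁)^(1/4) = (0.226)^(1/4) = 0.689489.
T₂ = 1576 × 0.689489 = 1087 K.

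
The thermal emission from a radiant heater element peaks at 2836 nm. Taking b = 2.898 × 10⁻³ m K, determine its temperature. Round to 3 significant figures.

Wien's law gives T = b/λ_max = (2.898×10⁻³ m·K)/(2.836×10⁻⁶ m) = 1.02×10³ K.

T ≈ 1.02×10³ K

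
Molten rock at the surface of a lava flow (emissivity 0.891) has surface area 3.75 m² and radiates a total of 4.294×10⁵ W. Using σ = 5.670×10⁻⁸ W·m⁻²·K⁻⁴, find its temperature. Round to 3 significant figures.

Area A = 3.75 m².
P = εσAT⁴ ⇒ T = (P/(εσA))^(1/4) = (4.294×10⁵/(0.891×5.670×10⁻⁸×3.75))^(1/4) = 1.23×10³ K.

T ≈ 1.23×10³ K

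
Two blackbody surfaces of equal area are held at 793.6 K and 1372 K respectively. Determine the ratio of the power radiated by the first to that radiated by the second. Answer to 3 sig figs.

P₁/P₂ ≈ 0.112

With equal areas, P₁/P₂ = (T₁/T₂)⁴ = (793.6/1372)⁴ = 0.112.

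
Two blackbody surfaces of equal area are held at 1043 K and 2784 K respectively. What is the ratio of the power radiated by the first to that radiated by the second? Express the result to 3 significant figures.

With equal areas, P₁/P₂ = (T₁/T₂)⁴ = (1043/2784)⁴ = 0.0197.

P₁/P₂ ≈ 0.0197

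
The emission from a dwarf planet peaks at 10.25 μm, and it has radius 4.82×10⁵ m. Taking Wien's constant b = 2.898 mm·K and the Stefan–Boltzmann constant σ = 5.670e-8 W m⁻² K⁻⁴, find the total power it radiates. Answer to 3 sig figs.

Wien's law: T = b/λ_max = 2.898×10⁻³/1.025×10⁻⁵ = 282.732 K.
Surface area A = 4πR² = 4π(4.82×10⁵ m)² = 2.91947×10¹² m².
Then P = σAT⁴ = 5.670×10⁻⁸×2.91947×10¹²×(282.732)⁴ = 1.06×10¹⁵ W.

P ≈ 1.06×10¹⁵ W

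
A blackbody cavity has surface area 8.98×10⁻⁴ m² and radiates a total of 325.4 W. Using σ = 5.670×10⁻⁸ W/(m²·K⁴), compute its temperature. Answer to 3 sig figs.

Area A = 8.98×10⁻⁴ m².
P = σAT⁴ ⇒ T = (P/(σA))^(1/4) = (325.4/(5.670×10⁻⁸×8.98×10⁻⁴))^(1/4) = 1.59×10³ K.

T ≈ 1.59×10³ K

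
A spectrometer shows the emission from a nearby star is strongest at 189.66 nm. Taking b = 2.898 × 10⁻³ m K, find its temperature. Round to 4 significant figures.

T ≈ 1.528×10⁴ K

Wien's law gives T = b/λ_max = (2.898×10⁻³ m·K)/(1.8966×10⁻⁷ m) = 1.528×10⁴ K.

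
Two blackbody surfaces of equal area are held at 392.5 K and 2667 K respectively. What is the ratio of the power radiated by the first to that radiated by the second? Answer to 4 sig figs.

P₁/P₂ ≈ 4.691×10⁻⁴

With equal areas, P₁/P₂ = (T₁/T₂)⁴ = (392.5/2667)⁴ = 4.691×10⁻⁴.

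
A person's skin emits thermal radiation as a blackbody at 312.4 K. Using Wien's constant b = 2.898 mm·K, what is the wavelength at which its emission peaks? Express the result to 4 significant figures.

λ_max ≈ 9.277 μm

Wien's displacement law: λ_max = b/T = (2.898×10⁻³ m·K)/(312.4 K) = 9.2766×10⁻⁶ m.
That is 9.277 μm, in the infrared range.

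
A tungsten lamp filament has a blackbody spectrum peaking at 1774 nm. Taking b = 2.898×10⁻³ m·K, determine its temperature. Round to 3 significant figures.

T ≈ 1.63×10³ K

Wien's law gives T = b/λ_max = (2.898×10⁻³ m·K)/(1.774×10⁻⁶ m) = 1.63×10³ K.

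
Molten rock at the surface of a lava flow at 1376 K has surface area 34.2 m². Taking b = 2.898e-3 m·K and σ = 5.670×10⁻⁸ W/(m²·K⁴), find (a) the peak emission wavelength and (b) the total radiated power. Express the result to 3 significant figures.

λ_max ≈ 2.11×10³ nm; P ≈ 6.95×10⁶ W

(a) λ_max = b/T = 2.898×10⁻³/1376 = 2.106×10⁻⁶ m = 2.11×10³ nm.
Area A = 34.2 m².
(b) P = σAT⁴ = 5.670×10⁻⁸×34.2×(1376)⁴ = 6.95×10⁶ W.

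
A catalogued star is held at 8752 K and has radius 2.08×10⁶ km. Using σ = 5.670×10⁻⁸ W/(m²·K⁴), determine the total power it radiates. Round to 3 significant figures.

Surface area A = 4πR² = 4π(2.08×10⁹ m)² = 5.43671×10¹⁹ m².
P = σAT⁴ = 5.670×10⁻⁸ × 5.43671×10¹⁹ × (8752)⁴ = 1.81×10²⁸ W.

P ≈ 1.81×10²⁸ W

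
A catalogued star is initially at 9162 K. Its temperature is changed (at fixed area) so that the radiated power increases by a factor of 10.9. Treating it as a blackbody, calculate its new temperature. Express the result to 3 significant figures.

P ∝ T⁴, so T₂/T₁ = (P₂/P₁)^(1/4) = (10.9)^(1/4) = 1.81701.
T₂ = 9162 × 1.81701 = 1.66×10⁴ K.

T₂ ≈ 1.66×10⁴ K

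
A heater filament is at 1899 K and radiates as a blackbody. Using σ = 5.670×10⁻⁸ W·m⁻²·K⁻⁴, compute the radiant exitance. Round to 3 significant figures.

I ≈ 7.37×10⁵ W/m²

Stefan–Boltzmann: I = σT⁴ = 5.670×10⁻⁸ × (1899)⁴ = 7.37×10⁵ W/m².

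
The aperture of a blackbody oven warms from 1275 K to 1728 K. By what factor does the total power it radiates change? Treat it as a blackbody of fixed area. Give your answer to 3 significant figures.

P ∝ T⁴, so P₂/P₁ = (T₂/T₁)⁴ = (1728/1275)⁴ = (1.35529)⁴ = 3.37.

P₂/P₁ ≈ 3.37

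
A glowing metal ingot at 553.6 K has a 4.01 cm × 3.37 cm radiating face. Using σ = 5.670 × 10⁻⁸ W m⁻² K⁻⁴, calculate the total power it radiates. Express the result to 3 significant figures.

Area A = 0.0401 × 0.0337 = 1.35137×10⁻³ m².
P = σAT⁴ = 5.670×10⁻⁸ × 1.35137×10⁻³ × (553.6)⁴ = 7.20 W.

P ≈ 7.20 W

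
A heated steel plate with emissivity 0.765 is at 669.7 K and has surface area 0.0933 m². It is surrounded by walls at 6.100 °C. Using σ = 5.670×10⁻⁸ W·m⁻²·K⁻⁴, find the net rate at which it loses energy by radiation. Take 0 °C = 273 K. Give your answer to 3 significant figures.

Net loss ≈ 789 W

Surroundings: T = 6.100 °C + 273 = 279.100 K.
Area A = 0.0933 m².
Net radiated power P_net = εσA(T⁴ − T₀⁴) = 0.765×5.670×10⁻⁸×0.0933×(669.7⁴ − 279.100⁴).
T⁴ − T₀⁴ = 2.01151×10¹¹ − 6.06791×10⁹ = 1.95083×10¹¹ K⁴, so P_net = 789 W.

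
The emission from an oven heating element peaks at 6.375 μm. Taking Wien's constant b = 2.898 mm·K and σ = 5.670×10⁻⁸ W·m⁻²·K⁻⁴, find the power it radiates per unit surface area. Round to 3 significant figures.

Wien's law: T = b/λ_max = 2.898×10⁻³/6.375×10⁻⁶ = 454.588 K.
Then I = σT⁴ = 5.670×10⁻⁸×(454.588)⁴ = 2.42×10³ W/m².

I ≈ 2.42×10³ W/m²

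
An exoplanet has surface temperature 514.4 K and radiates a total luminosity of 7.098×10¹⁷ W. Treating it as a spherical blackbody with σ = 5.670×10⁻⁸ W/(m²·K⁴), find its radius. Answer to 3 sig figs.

R ≈ 3.77×10⁶ m

L = 4πR²σT⁴ ⇒ R = √(L/(4πσT⁴)).
σT⁴ = 3969.97 W/m², so R = √(7.098×10¹⁷/(4π×3969.97)) = 3.77×10⁶ m.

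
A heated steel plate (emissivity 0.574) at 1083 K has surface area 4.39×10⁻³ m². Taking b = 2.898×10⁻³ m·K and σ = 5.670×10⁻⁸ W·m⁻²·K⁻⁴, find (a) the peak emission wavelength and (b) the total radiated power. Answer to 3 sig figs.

λ_max ≈ 2.68 μm; P ≈ 197 W

(a) λ_max = b/T = 2.898×10⁻³/1083 = 2.676×10⁻⁶ m = 2.68 μm.
Area A = 4.39×10⁻³ m².
(b) P = εσAT⁴ = 0.574×5.670×10⁻⁸×4.39×10⁻³×(1083)⁴ = 197 W.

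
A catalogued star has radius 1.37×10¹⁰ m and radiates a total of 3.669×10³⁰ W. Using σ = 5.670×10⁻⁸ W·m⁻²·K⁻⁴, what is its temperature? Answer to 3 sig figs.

T ≈ 1.29×10⁴ K

Surface area A = 4πR² = 4π(1.37×10¹⁰ m)² = 2.35858×10²¹ m².
P = σAT⁴ ⇒ T = (P/(σA))^(1/4) = (3.669×10³⁰/(5.670×10⁻⁸×2.35858×10²¹))^(1/4) = 1.29×10⁴ K.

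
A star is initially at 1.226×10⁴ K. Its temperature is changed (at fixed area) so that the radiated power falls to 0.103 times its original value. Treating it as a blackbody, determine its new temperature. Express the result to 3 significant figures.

T₂ ≈ 6.95×10³ K

P ∝ T⁴, so T₂/T₁ = (P₂/P₁)^(1/4) = (0.103)^(1/4) = 0.566512.
T₂ = 1.226×10⁴ × 0.566512 = 6.95×10³ K.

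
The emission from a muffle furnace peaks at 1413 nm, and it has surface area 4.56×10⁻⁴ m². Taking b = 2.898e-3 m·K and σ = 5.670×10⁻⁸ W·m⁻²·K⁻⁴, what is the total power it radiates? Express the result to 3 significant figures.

Wien's law: T = b/λ_max = 2.898×10⁻³/1.413×10⁻⁶ = 2050.96 K.
Area A = 4.56×10⁻⁴ m².
Then P = σAT⁴ = 5.670×10⁻⁸×4.56×10⁻⁴×(2050.96)⁴ = 457 W.

P ≈ 457 W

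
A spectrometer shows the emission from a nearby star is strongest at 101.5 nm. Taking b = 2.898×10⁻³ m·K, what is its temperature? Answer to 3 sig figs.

Wien's law gives T = b/λ_max = (2.898×10⁻³ m·K)/(1.015×10⁻⁷ m) = 2.86×10⁴ K.

T ≈ 2.86×10⁴ K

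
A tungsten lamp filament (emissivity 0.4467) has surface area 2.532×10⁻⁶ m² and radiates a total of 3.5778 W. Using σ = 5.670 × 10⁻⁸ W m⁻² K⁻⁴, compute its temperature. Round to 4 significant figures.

T ≈ 2733 K

Area A = 2.532×10⁻⁶ m².
P = εσAT⁴ ⇒ T = (P/(εσA))^(1/4) = (3.5778/(0.4467×5.670×10⁻⁸×2.532×10⁻⁶))^(1/4) = 2733 K.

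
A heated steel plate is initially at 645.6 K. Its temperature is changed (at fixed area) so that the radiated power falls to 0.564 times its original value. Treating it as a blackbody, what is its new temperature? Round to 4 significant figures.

P ∝ T⁴, so T₂/T₁ = (P₂/P₁)^(1/4) = (0.564)^(1/4) = 0.866602.
T₂ = 645.6 × 0.866602 = 559.5 K.

T₂ ≈ 559.5 K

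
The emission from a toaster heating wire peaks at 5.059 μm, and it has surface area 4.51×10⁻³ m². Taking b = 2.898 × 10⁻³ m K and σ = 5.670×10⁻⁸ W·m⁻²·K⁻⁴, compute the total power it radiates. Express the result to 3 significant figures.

P ≈ 27.5 W

Wien's law: T = b/λ_max = 2.898×10⁻³/5.059×10⁻⁶ = 572.840 K.
Area A = 4.51×10⁻³ m².
Then P = σAT⁴ = 5.670×10⁻⁸×4.51×10⁻³×(572.840)⁴ = 27.5 W.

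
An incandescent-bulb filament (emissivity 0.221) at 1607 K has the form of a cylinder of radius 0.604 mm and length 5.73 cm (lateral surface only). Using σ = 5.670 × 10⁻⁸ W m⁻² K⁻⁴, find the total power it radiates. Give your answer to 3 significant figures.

P ≈ 18.2 W

Lateral area A = 2πrL = 2π×6.04×10⁻⁴×0.0573 = 2.17456×10⁻⁴ m².
P = εσAT⁴ = 0.221 × 5.670×10⁻⁸ × 2.17456×10⁻⁴ × (1607)⁴ = 18.2 W.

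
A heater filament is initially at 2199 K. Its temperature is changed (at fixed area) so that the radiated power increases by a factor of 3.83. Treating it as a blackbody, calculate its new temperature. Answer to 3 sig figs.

P ∝ T⁴, so T₂/T₁ = (P₂/P₁)^(1/4) = (3.83)^(1/4) = 1.39894.
T₂ = 2199 × 1.39894 = 3.08×10³ K.

T₂ ≈ 3.08×10³ K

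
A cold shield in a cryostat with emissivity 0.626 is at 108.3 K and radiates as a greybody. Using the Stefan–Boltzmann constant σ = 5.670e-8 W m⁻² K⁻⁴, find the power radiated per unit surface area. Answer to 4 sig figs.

Stefan–Boltzmann: I = εσT⁴ = 0.626 × 5.670×10⁻⁸ × (108.3)⁴ = 4.883 W/m².

I ≈ 4.883 W/m²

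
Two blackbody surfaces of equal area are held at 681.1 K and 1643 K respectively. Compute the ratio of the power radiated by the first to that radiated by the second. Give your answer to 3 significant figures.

With equal areas, P₁/P₂ = (T₁/T₂)⁴ = (681.1/1643)⁴ = 0.0295.

P₁/P₂ ≈ 0.0295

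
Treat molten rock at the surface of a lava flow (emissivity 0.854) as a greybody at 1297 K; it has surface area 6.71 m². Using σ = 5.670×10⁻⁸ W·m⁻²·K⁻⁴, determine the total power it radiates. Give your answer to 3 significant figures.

Area A = 6.71 m².
P = εσAT⁴ = 0.854 × 5.670×10⁻⁸ × 6.71 × (1297)⁴ = 9.19×10⁵ W.

P ≈ 9.19×10⁵ W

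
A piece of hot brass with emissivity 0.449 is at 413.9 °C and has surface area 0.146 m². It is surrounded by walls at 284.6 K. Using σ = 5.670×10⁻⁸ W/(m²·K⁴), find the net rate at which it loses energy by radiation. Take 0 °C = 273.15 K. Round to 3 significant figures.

Net loss ≈ 804 W

T = 413.9 °C + 273.15 = 687.05 K.
Area A = 0.146 m².
Net radiated power P_net = εσA(T⁴ − T₀⁴) = 0.449×5.670×10⁻⁸×0.146×(687.05⁴ − 284.6⁴).
T⁴ − T₀⁴ = 2.22820×10¹¹ − 6.56054×10⁹ = 2.16259×10¹¹ K⁴, so P_net = 804 W.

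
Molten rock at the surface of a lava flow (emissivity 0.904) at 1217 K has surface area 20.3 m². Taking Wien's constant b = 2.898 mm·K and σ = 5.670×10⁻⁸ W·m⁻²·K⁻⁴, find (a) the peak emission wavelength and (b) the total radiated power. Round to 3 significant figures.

(a) λ_max = b/T = 2.898×10⁻³/1217 = 2.381×10⁻⁶ m = 2.38×10³ nm.
Area A = 20.3 m².
(b) P = εσAT⁴ = 0.904×5.670×10⁻⁸×20.3×(1217)⁴ = 2.28×10⁶ W.

λ_max ≈ 2.38×10³ nm; P ≈ 2.28×10⁶ W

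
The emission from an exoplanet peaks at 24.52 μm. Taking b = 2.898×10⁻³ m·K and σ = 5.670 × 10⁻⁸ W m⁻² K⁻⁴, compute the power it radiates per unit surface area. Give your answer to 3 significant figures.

Wien's law: T = b/λ_max = 2.898×10⁻³/2.452×10⁻⁵ = 118.189 K.
Then I = σT⁴ = 5.670×10⁻⁸×(118.189)⁴ = 11.1 W/m².

I ≈ 11.1 W/m²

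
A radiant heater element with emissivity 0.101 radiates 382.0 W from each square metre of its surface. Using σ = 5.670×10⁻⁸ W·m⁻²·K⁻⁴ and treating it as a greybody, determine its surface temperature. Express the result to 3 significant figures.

T ≈ 508 K

I = εσT⁴, so T = (I/εσ)^(1/4) = (382.0/(0.101×5.670×10⁻⁸))^(1/4) = 508 K.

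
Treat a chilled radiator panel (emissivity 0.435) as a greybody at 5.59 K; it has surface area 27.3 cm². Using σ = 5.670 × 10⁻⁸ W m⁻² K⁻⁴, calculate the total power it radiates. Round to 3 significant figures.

P ≈ 6.57×10⁻⁸ W

Area A = 27.3 cm² = 2.73×10⁻³ m².
P = εσAT⁴ = 0.435 × 5.670×10⁻⁸ × 2.73×10⁻³ × (5.59)⁴ = 6.57×10⁻⁸ W.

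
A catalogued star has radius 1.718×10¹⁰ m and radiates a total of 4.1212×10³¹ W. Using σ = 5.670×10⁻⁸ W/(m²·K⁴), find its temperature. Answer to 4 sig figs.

T ≈ 2.104×10⁴ K

Surface area A = 4πR² = 4π(1.718×10¹⁰ m)² = 3.70899×10²¹ m².
P = σAT⁴ ⇒ T = (P/(σA))^(1/4) = (4.1212×10³¹/(5.670×10⁻⁸×3.70899×10²¹))^(1/4) = 2.104×10⁴ K.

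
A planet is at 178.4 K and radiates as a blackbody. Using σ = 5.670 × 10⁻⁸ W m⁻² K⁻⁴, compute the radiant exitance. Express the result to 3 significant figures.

I ≈ 57.4 W/m²

Stefan–Boltzmann: I = σT⁴ = 5.670×10⁻⁸ × (178.4)⁴ = 57.4 W/m².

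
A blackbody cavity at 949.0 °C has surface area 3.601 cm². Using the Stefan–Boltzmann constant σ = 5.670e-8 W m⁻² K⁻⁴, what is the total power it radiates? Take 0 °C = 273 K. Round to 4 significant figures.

P ≈ 45.53 W

T = 949.0 °C + 273 = 1222.0 K.
Area A = 3.601 cm² = 3.601×10⁻⁴ m².
P = σAT⁴ = 5.670×10⁻⁸ × 3.601×10⁻⁴ × (1222.0)⁴ = 45.53 W.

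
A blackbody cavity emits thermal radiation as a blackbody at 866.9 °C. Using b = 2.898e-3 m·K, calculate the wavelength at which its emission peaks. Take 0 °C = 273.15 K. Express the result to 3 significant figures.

T = 866.9 °C + 273.15 = 1140.05 K.
Wien's displacement law: λ_max = b/T = (2.898×10⁻³ m·K)/(1140.05 K) = 2.542×10⁻⁶ m.
That is 2.54×10³ nm, in the infrared range.

λ_max ≈ 2.54×10³ nm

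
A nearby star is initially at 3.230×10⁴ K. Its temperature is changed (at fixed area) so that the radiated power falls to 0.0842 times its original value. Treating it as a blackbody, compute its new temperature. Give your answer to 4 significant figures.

P ∝ T⁴, so T₂/T₁ = (P₂/P₁)^(1/4) = (0.0842)^(1/4) = 0.538676.
T₂ = 3.230×10⁴ × 0.538676 = 1.740×10⁴ K.

T₂ ≈ 1.740×10⁴ K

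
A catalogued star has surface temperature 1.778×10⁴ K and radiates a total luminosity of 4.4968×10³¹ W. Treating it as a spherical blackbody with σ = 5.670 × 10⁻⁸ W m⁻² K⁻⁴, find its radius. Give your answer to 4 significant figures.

L = 4πR²σT⁴ ⇒ R = √(L/(4πσT⁴)).
σT⁴ = 5.66644×10⁹ W/m², so R = √(4.4968×10³¹/(4π×5.66644×10⁹)) = 2.513×10¹⁰ m.

R ≈ 2.513×10¹⁰ m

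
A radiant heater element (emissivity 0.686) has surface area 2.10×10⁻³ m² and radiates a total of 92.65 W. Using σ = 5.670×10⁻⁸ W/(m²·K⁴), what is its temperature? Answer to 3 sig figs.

T ≈ 1.03×10³ K

Area A = 2.10×10⁻³ m².
P = εσAT⁴ ⇒ T = (P/(εσA))^(1/4) = (92.65/(0.686×5.670×10⁻⁸×2.10×10⁻³))^(1/4) = 1.03×10³ K.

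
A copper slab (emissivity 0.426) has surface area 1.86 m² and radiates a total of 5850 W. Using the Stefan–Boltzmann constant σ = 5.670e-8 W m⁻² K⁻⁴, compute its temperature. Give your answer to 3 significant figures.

Area A = 1.86 m².
P = εσAT⁴ ⇒ T = (P/(εσA))^(1/4) = (5850/(0.426×5.670×10⁻⁸×1.86))^(1/4) = 601 K.

T ≈ 601 K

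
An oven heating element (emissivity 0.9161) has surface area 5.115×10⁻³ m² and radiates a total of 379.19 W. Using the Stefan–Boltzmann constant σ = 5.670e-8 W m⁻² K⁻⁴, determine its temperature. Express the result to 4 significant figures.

Area A = 5.115×10⁻³ m².
P = εσAT⁴ ⇒ T = (P/(εσA))^(1/4) = (379.19/(0.9161×5.670×10⁻⁸×5.115×10⁻³))^(1/4) = 1093 K.

T ≈ 1093 K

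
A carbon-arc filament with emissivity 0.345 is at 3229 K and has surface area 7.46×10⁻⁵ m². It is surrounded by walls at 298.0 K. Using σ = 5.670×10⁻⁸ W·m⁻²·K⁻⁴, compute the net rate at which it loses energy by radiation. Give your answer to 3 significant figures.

Net loss ≈ 159 W

Area A = 7.46×10⁻⁵ m².
Net radiated power P_net = εσA(T⁴ − T₀⁴) = 0.345×5.670×10⁻⁸×7.46×10⁻⁵×(3229⁴ − 298.0⁴).
T⁴ − T₀⁴ = 1.08711×10¹⁴ − 7.88615×10⁹ = 1.08703×10¹⁴ K⁴, so P_net = 159 W.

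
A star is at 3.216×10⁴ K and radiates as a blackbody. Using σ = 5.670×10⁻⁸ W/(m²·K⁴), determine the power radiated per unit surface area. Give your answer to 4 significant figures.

Stefan–Boltzmann: I = σT⁴ = 5.670×10⁻⁸ × (3.216×10⁴)⁴ = 6.065×10¹⁰ W/m².

I ≈ 6.065×10¹⁰ W/m²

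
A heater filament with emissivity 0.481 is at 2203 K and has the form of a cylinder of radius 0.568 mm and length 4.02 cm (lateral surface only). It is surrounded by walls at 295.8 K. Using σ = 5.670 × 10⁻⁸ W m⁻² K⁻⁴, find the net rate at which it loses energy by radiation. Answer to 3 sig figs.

Net loss ≈ 92.1 W

Lateral area A = 2πrL = 2π×5.68×10⁻⁴×0.0402 = 1.43468×10⁻⁴ m².
Net radiated power P_net = εσA(T⁴ − T₀⁴) = 0.481×5.670×10⁻⁸×1.43468×10⁻⁴×(2203⁴ − 295.8⁴).
T⁴ − T₀⁴ = 2.35536×10¹³ − 7.65584×10⁹ = 2.35459×10¹³ K⁴, so P_net = 92.1 W.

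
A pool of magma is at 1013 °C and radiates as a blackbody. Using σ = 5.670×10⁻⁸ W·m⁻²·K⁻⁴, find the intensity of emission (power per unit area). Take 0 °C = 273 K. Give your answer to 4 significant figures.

T = 1013 °C + 273 = 1286 K.
Stefan–Boltzmann: I = σT⁴ = 5.670×10⁻⁸ × (1286)⁴ = 1.551×10⁵ W/m².

I ≈ 1.551×10⁵ W/m²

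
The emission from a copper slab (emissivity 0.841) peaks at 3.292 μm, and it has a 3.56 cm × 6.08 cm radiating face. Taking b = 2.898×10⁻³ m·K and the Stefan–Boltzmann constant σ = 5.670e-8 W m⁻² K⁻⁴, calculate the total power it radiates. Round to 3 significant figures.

Wien's law: T = b/λ_max = 2.898×10⁻³/3.292×10⁻⁶ = 880.316 K.
Area A = 0.0356 × 0.0608 = 2.16448×10⁻³ m².
Then P = εσAT⁴ = 0.841×5.670×10⁻⁸×2.16448×10⁻³×(880.316)⁴ = 62.0 W.

P ≈ 62.0 W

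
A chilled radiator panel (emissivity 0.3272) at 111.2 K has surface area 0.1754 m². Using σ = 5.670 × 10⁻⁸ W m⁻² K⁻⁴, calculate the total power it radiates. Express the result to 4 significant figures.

Area A = 0.1754 m².
P = εσAT⁴ = 0.3272 × 5.670×10⁻⁸ × 0.1754 × (111.2)⁴ = 0.4976 W.

P ≈ 0.4976 W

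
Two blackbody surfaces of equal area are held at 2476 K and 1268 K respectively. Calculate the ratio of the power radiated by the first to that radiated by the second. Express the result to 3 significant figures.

P₁/P₂ ≈ 14.5

With equal areas, P₁/P₂ = (T₁/T₂)⁴ = (2476/1268)⁴ = 14.5.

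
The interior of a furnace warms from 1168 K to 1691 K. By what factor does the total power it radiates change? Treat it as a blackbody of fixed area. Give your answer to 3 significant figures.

P ∝ T⁴, so P₂/P₁ = (T₂/T₁)⁴ = (1691/1168)⁴ = (1.44777)⁴ = 4.39.

P₂/P₁ ≈ 4.39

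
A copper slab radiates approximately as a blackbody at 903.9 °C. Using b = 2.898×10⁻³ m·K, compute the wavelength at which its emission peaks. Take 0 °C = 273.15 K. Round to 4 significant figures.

λ_max ≈ 2462 nm

T = 903.9 °C + 273.15 = 1177.05 K.
Wien's displacement law: λ_max = b/T = (2.898×10⁻³ m·K)/(1177.05 K) = 2.4621×10⁻⁶ m.
That is 2462 nm, in the infrared range.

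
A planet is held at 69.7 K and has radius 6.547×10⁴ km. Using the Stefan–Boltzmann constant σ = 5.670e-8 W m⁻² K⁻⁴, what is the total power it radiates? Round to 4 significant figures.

Surface area A = 4πR² = 4π(6.547×10⁷ m)² = 5.38635×10¹⁶ m².
P = σAT⁴ = 5.670×10⁻⁸ × 5.38635×10¹⁶ × (69.7)⁴ = 7.208×10¹⁶ W.

P ≈ 7.208×10¹⁶ W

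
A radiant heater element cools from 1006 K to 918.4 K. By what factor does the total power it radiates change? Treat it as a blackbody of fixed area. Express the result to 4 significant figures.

P₂/P₁ ≈ 0.6946

P ∝ T⁴, so P₂/P₁ = (T₂/T₁)⁴ = (918.4/1006)⁴ = (0.912922)⁴ = 0.6946.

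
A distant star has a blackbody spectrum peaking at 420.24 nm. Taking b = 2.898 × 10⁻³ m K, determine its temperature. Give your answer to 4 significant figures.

T ≈ 6896 K

Wien's law gives T = b/λ_max = (2.898×10⁻³ m·K)/(4.2024×10⁻⁷ m) = 6896 K.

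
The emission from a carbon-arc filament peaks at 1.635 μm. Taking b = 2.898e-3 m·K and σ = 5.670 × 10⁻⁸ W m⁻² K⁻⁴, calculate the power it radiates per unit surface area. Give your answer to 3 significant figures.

I ≈ 5.60×10⁵ W/m²

Wien's law: T = b/λ_max = 2.898×10⁻³/1.635×10⁻⁶ = 1772.48 K.
Then I = σT⁴ = 5.670×10⁻⁸×(1772.48)⁴ = 5.60×10⁵ W/m².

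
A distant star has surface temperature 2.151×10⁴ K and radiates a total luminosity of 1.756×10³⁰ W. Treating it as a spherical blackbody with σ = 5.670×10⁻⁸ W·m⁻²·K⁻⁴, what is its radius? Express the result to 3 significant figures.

R ≈ 3.39×10⁹ m

L = 4πR²σT⁴ ⇒ R = √(L/(4πσT⁴)).
σT⁴ = 1.21379×10¹⁰ W/m², so R = √(1.756×10³⁰/(4π×1.21379×10¹⁰)) = 3.39×10⁹ m.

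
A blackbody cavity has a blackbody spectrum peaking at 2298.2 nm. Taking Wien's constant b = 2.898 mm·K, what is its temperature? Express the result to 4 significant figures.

Wien's law gives T = b/λ_max = (2.898×10⁻³ m·K)/(2.2982×10⁻⁶ m) = 1261 K.

T ≈ 1261 K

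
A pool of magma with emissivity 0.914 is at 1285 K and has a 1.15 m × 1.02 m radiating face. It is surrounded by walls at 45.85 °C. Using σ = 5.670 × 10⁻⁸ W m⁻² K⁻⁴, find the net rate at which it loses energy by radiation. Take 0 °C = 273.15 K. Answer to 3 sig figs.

Surroundings: T = 45.85 °C + 273.15 = 319.00 K.
Area A = 1.15 × 1.02 = 1.173 m².
Net radiated power P_net = εσA(T⁴ − T₀⁴) = 0.914×5.670×10⁻⁸×1.173×(1285⁴ − 319.00⁴).
T⁴ − T₀⁴ = 2.72654×10¹² − 1.03553×10¹⁰ = 2.71618×10¹² K⁴, so P_net = 1.65×10⁵ W.

Net loss ≈ 1.65×10⁵ W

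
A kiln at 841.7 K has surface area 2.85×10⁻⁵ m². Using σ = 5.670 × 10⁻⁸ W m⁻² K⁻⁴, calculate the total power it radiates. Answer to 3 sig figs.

P ≈ 0.811 W

Area A = 2.85×10⁻⁵ m².
P = σAT⁴ = 5.670×10⁻⁸ × 2.85×10⁻⁵ × (841.7)⁴ = 0.811 W.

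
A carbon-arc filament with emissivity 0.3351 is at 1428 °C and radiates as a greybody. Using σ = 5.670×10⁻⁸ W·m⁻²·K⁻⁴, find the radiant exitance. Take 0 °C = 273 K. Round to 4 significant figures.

I ≈ 1.591×10⁵ W/m²

T = 1428 °C + 273 = 1701 K.
Stefan–Boltzmann: I = εσT⁴ = 0.3351 × 5.670×10⁻⁸ × (1701)⁴ = 1.591×10⁵ W/m².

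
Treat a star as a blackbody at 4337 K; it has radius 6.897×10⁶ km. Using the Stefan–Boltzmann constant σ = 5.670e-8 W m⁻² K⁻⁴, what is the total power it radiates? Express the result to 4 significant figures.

Surface area A = 4πR² = 4π(6.897×10⁹ m)² = 5.97765×10²⁰ m².
P = σAT⁴ = 5.670×10⁻⁸ × 5.97765×10²⁰ × (4337)⁴ = 1.199×10²⁸ W.

P ≈ 1.199×10²⁸ W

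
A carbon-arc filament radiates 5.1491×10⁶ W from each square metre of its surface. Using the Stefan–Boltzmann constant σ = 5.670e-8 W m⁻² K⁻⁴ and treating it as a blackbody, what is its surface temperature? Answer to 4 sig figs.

I = σT⁴, so T = (I/σ)^(1/4) = (5.1491×10⁶/(5.670×10⁻⁸))^(1/4) = 3087 K.

T ≈ 3087 K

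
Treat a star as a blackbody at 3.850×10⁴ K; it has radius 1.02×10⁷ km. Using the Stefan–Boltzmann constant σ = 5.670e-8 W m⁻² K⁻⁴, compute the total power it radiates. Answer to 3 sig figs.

P ≈ 1.63×10³² W

Surface area A = 4πR² = 4π(1.02×10¹⁰ m)² = 1.30741×10²¹ m².
P = σAT⁴ = 5.670×10⁻⁸ × 1.30741×10²¹ × (3.850×10⁴)⁴ = 1.63×10³² W.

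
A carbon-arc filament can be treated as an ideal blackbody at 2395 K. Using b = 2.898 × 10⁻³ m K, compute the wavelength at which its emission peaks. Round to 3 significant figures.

λ_max ≈ 1.21×10³ nm

Wien's displacement law: λ_max = b/T = (2.898×10⁻³ m·K)/(2395 K) = 1.210×10⁻⁶ m.
That is 1.21×10³ nm, in the infrared range.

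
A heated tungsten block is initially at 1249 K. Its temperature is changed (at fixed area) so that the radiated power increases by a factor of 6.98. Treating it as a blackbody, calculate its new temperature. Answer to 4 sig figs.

T₂ ≈ 2030 K

P ∝ T⁴, so T₂/T₁ = (P₂/P₁)^(1/4) = (6.98)^(1/4) = 1.62541.
T₂ = 1249 × 1.62541 = 2030 K.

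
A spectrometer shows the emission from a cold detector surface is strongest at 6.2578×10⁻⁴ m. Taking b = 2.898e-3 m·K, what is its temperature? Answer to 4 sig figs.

Wien's law gives T = b/λ_max = (2.898×10⁻³ m·K)/(6.2578×10⁻⁴ m) = 4.631 K.

T ≈ 4.631 K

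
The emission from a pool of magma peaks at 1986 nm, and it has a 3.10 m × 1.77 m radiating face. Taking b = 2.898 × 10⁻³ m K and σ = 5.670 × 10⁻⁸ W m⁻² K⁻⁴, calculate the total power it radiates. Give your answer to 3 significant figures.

P ≈ 1.41×10⁶ W

Wien's law: T = b/λ_max = 2.898×10⁻³/1.986×10⁻⁶ = 1459.21 K.
Area A = 3.10 × 1.77 = 5.487 m².
Then P = σAT⁴ = 5.670×10⁻⁸×5.487×(1459.21)⁴ = 1.41×10⁶ W.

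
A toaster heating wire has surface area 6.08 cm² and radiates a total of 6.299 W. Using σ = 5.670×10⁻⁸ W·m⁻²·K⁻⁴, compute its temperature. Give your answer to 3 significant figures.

Area A = 6.08 cm² = 6.08×10⁻⁴ m².
P = σAT⁴ ⇒ T = (P/(σA))^(1/4) = (6.299/(5.670×10⁻⁸×6.08×10⁻⁴))^(1/4) = 654 K.

T ≈ 654 K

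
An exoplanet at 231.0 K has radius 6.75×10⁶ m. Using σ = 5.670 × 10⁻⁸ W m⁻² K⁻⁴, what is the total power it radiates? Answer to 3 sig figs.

P ≈ 9.24×10¹⁶ W

Surface area A = 4πR² = 4π(6.75×10⁶ m)² = 5.72555×10¹⁴ m².
P = σAT⁴ = 5.670×10⁻⁸ × 5.72555×10¹⁴ × (231.0)⁴ = 9.24×10¹⁶ W.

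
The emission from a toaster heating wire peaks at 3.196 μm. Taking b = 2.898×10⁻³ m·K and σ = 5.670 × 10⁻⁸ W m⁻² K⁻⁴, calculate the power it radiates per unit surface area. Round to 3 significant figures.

Wien's law: T = b/λ_max = 2.898×10⁻³/3.196×10⁻⁶ = 906.758 K.
Then I = σT⁴ = 5.670×10⁻⁸×(906.758)⁴ = 3.83×10⁴ W/m².

I ≈ 3.83×10⁴ W/m²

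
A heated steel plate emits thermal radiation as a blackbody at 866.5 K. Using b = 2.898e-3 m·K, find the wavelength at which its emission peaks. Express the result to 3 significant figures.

λ_max ≈ 3.34 μm

Wien's displacement law: λ_max = b/T = (2.898×10⁻³ m·K)/(866.5 K) = 3.344×10⁻⁶ m.
That is 3.34 μm, in the infrared range.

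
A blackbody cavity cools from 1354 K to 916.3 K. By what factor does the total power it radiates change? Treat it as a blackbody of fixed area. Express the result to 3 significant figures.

P ∝ T⁴, so P₂/P₁ = (T₂/T₁)⁴ = (916.3/1354)⁴ = (0.676736)⁴ = 0.210.

P₂/P₁ ≈ 0.210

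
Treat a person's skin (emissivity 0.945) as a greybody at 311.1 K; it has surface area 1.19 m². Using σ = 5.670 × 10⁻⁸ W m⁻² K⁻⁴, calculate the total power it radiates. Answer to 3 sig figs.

P ≈ 597 W

Area A = 1.19 m².
P = εσAT⁴ = 0.945 × 5.670×10⁻⁸ × 1.19 × (311.1)⁴ = 597 W.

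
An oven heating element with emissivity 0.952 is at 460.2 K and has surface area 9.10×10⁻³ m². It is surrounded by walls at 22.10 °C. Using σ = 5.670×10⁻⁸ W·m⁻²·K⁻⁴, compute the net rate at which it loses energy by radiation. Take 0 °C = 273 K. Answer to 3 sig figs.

Net loss ≈ 18.3 W

Surroundings: T = 22.10 °C + 273 = 295.10 K.
Area A = 9.10×10⁻³ m².
Net radiated power P_net = εσA(T⁴ − T₀⁴) = 0.952×5.670×10⁻⁸×9.10×10⁻³×(460.2⁴ − 295.10⁴).
T⁴ − T₀⁴ = 4.48525×10¹⁰ − 7.58362×10⁹ = 3.72689×10¹⁰ K⁴, so P_net = 18.3 W.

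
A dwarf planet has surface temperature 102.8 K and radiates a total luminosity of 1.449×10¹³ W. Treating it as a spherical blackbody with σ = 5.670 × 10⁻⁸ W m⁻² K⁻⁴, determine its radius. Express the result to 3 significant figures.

R ≈ 4.27×10⁵ m

L = 4πR²σT⁴ ⇒ R = √(L/(4πσT⁴)).
σT⁴ = 6.33221 W/m², so R = √(1.449×10¹³/(4π×6.33221)) = 4.27×10⁵ m.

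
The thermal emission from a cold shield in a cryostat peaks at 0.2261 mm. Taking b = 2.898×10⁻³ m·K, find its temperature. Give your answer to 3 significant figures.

Wien's law gives T = b/λ_max = (2.898×10⁻³ m·K)/(2.261×10⁻⁴ m) = 12.8 K.

T ≈ 12.8 K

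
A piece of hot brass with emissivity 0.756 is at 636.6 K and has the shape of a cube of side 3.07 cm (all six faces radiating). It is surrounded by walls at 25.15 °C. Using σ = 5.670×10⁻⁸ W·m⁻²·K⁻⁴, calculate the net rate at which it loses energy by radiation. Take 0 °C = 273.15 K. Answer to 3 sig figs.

Surroundings: T = 25.15 °C + 273.15 = 298.30 K.
Area A = 6s² = 6×(0.0307 m)² = 5.65494×10⁻³ m².
Net radiated power P_net = εσA(T⁴ − T₀⁴) = 0.756×5.670×10⁻⁸×5.65494×10⁻³×(636.6⁴ − 298.30⁴).
T⁴ − T₀⁴ = 1.64235×10¹¹ − 7.91795×10⁹ = 1.56317×10¹¹ K⁴, so P_net = 37.9 W.

Net loss ≈ 37.9 W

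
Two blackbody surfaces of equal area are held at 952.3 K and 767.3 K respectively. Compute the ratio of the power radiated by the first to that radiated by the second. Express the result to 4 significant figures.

With equal areas, P₁/P₂ = (T₁/T₂)⁴ = (952.3/767.3)⁴ = 2.373.

P₁/P₂ ≈ 2.373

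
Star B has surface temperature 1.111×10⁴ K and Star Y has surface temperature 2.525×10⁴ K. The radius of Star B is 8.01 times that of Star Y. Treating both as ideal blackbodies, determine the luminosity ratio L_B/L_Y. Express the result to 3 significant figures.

L ∝ R²T⁴, so L_B/L_Y = (R_B/R_Y)²(T_B/T_Y)⁴ = (8.01)² × (1.111×10⁴/2.525×10⁴)⁴ = 64.1601 × 0.0374810 = 2.40.

L_B/L_Y ≈ 2.40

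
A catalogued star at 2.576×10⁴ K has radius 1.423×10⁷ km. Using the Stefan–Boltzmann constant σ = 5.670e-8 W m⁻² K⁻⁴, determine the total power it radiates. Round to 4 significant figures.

Surface area A = 4πR² = 4π(1.423×10¹⁰ m)² = 2.54460×10²¹ m².
P = σAT⁴ = 5.670×10⁻⁸ × 2.54460×10²¹ × (2.576×10⁴)⁴ = 6.353×10³¹ W.

P ≈ 6.353×10³¹ W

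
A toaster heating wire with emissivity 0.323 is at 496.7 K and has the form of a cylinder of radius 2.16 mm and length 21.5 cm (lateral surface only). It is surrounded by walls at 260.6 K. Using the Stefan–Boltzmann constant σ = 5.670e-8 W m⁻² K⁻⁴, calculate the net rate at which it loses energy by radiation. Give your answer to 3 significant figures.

Lateral area A = 2πrL = 2π×2.16×10⁻³×0.215 = 2.91791×10⁻³ m².
Net radiated power P_net = εσA(T⁴ − T₀⁴) = 0.323×5.670×10⁻⁸×2.91791×10⁻³×(496.7⁴ − 260.6⁴).
T⁴ − T₀⁴ = 6.08663×10¹⁰ − 4.61209×10⁹ = 5.62542×10¹⁰ K⁴, so P_net = 3.01 W.

Net loss ≈ 3.01 W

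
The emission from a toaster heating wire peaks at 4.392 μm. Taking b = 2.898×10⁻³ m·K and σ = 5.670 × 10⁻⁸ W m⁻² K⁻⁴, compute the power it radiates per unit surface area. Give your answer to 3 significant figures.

I ≈ 1.07×10⁴ W/m²

Wien's law: T = b/λ_max = 2.898×10⁻³/4.392×10⁻⁶ = 659.836 K.
Then I = σT⁴ = 5.670×10⁻⁸×(659.836)⁴ = 1.07×10⁴ W/m².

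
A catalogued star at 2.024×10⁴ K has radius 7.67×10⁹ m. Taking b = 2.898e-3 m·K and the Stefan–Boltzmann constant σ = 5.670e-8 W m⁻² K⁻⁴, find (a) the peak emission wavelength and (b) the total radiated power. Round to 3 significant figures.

λ_max ≈ 143 nm; P ≈ 7.03×10³⁰ W

(a) λ_max = b/T = 2.898×10⁻³/2.024×10⁴ = 1.432×10⁻⁷ m = 143 nm.
Surface area A = 4πR² = 4π(7.67×10⁹ m)² = 7.39266×10²⁰ m².
(b) P = σAT⁴ = 5.670×10⁻⁸×7.39266×10²⁰×(2.024×10⁴)⁴ = 7.03×10³⁰ W.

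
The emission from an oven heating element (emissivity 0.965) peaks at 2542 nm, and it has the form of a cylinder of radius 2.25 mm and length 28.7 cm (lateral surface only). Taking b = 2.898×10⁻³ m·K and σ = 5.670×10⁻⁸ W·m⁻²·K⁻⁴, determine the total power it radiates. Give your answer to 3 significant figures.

P ≈ 375 W

Wien's law: T = b/λ_max = 2.898×10⁻³/2.542×10⁻⁶ = 1140.05 K.
Lateral area A = 2πrL = 2π×2.25×10⁻³×0.287 = 4.05737×10⁻³ m².
Then P = εσAT⁴ = 0.965×5.670×10⁻⁸×4.05737×10⁻³×(1140.05)⁴ = 375 W.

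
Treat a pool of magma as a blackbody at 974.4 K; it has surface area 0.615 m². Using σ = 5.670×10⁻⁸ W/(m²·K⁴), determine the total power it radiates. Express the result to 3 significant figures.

P ≈ 3.14×10⁴ W

Area A = 0.615 m².
P = σAT⁴ = 5.670×10⁻⁸ × 0.615 × (974.4)⁴ = 3.14×10⁴ W.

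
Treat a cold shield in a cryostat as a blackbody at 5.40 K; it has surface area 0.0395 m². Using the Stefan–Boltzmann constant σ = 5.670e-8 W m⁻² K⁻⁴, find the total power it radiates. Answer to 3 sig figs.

P ≈ 1.90×10⁻⁶ W

Area A = 0.0395 m².
P = σAT⁴ = 5.670×10⁻⁸ × 0.0395 × (5.40)⁴ = 1.90×10⁻⁶ W.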